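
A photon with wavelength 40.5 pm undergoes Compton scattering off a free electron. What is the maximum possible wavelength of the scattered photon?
45.3526 pm (at θ = 180°)

The Compton shift is Δλ = λ_C(1 − cos θ).

Since cos θ ranges from −1 to 1, the factor (1 − cos θ) ranges from 0 to 2; the maximum shift occurs at θ = 180° (backscattering):
Δλ_max = 2λ_C = 2 × 2.4263 pm = 4.8526 pm

Maximum scattered wavelength:
λ'_max = λ₀ + Δλ_max = 40.5 + 4.8526 = 45.3526 pm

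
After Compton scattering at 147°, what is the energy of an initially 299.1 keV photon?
144.0600 keV

First convert energy to wavelength:
λ = hc/E, with hc ≈ 1239.842 keV·pm (i.e. 1239.842 eV·nm)

For E = 299.1 keV = 299100 eV:
λ = 1239.842 keV·pm / 299.1 keV
λ = 4.1452 pm

Calculate the Compton shift:
Δλ = λ_C(1 - cos(147°)) = 2.4263 × 1.8387
Δλ = 4.4612 pm

Final wavelength:
λ' = 4.1452 + 4.4612 = 8.6064 pm

Final energy:
E' = hc/λ' = 1239.842 / 8.6064 = 144.0600 keV

(Intermediate values are shown rounded; full precision is carried through to the final answer.)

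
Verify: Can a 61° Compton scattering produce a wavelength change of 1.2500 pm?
Yes, consistent

Calculate the expected shift for θ = 61°:

Δλ_expected = λ_C(1 - cos(61°))
Δλ_expected = 2.4263 × (1 - cos(61°))
Δλ_expected = 2.4263 × 0.5152
Δλ_expected = 1.2500 pm

Given shift: 1.2500 pm
Expected shift: 1.2500 pm
Difference: 0.0000 pm

The values match. This is consistent with Compton scattering at the stated angle.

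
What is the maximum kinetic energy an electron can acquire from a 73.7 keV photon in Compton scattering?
16.4997 keV

Maximum energy transfer occurs at θ = 180° (backscattering).

Initial photon: E₀ = 73.7 keV → λ₀ = 16.8228 pm

Maximum Compton shift (at 180°):
Δλ_max = 2λ_C = 2 × 2.4263 = 4.8526 pm

Final wavelength:
λ' = 16.8228 + 4.8526 = 21.6754 pm

Minimum photon energy (maximum energy to electron):
E'_min = hc/λ' = 57.2003 keV

Maximum electron kinetic energy:
K_max = E₀ - E'_min = 73.7000 - 57.2003 = 16.4997 keV

(Intermediate values are shown rounded; full precision is carried through to the final answer.)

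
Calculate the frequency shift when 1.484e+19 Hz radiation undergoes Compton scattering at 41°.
4.247e+17 Hz (decrease)

Convert frequency to wavelength (c = 299792458 m/s):
λ₀ = c/f₀ = 299792458/1.484e+19 = 2.0201648e-11 m = 20.2016 pm

Calculate Compton shift:
Δλ = λ_C(1 - cos(41°)) = 0.5952 pm

Final wavelength:
λ' = λ₀ + Δλ = 20.2016 + 0.5952 = 20.7968 pm

Final frequency:
f' = c/λ' = 299792458/2.0796799e-11 = 1.4415318e+19 Hz

Frequency shift (decrease):
Δf = f₀ - f' = 1.484e+19 - 1.4415318e+19 = 4.247e+17 Hz

(Intermediate values are shown rounded; full precision is carried through to the final answer.)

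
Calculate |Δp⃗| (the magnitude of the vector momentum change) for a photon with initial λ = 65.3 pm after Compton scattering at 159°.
1.9286e-23 kg·m/s

Photon momentum magnitude is p = h/λ.

Initial momentum:
p₀ = h/λ = 6.6261e-34/6.5300e-11 = 1.0147e-23 kg·m/s

After scattering:
λ' = λ + Δλ = 65.3 + 4.6915 = 69.9915 pm
p' = h/λ' = 6.6261e-34/6.9991e-11 = 9.4670e-24 kg·m/s

Momentum is a vector; the scattered photon's direction makes angle θ = 159° with the incident direction. The magnitude of the vector change Δp⃗ = p⃗₀ − p⃗' is found from the law of cosines:
|Δp⃗|² = p₀² + p'² − 2p₀p'cos θ
|Δp⃗|² = (1.0147e-23)² + (9.4670e-24)² − 2·1.0147e-23·9.4670e-24·cos(159°)
|Δp⃗| = 1.9286e-23 kg·m/s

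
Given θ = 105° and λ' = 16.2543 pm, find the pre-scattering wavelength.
13.2000 pm

From λ' = λ + Δλ, we have λ = λ' - Δλ

First calculate the Compton shift:
Δλ = λ_C(1 - cos θ)
Δλ = 2.4263 × (1 - cos(105°))
Δλ = 2.4263 × 1.2588
Δλ = 3.0543 pm

Initial wavelength:
λ = λ' - Δλ
λ = 16.2543 - 3.0543
λ = 13.2000 pm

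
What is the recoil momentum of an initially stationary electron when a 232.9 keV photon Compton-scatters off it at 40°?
8.1819e-23 kg·m/s

The electron is initially at rest, so by conservation of momentum:
p⃗_e = p⃗₀ − p⃗'  (incident photon momentum minus scattered photon momentum)

Photon momentum magnitudes (p = h/λ = E/c):
λ₀ = hc/E₀ = 5.3235 pm → p₀ = h/λ₀ = 1.2447e-22 kg·m/s
Δλ = λ_C(1 − cos 40°) = 0.5676 pm
λ' = 5.8911 pm → p' = h/λ' = 1.1248e-22 kg·m/s

The scattered photon makes angle θ = 40° with the incident direction, so by the law of cosines:
|p⃗_e|² = p₀² + p'² − 2p₀p'cos θ
|p⃗_e|² = (1.2447e-22)² + (1.1248e-22)² − 2·1.2447e-22·1.1248e-22·cos(40°)
|p⃗_e| = 8.1819e-23 kg·m/s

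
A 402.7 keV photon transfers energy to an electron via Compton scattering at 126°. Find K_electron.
223.8237 keV

By energy conservation: K_e = E_initial - E_final

First find the scattered photon energy:
Initial wavelength: λ = hc/E = 3.0788 pm
Compton shift: Δλ = λ_C(1 - cos(126°)) = 3.8525 pm
Final wavelength: λ' = 3.0788 + 3.8525 = 6.9313 pm
Final photon energy: E' = hc/λ' = 178.8763 keV

Electron kinetic energy:
K_e = E - E' = 402.7000 - 178.8763 = 223.8237 keV

(Intermediate values are shown rounded; full precision is carried through to the final answer.)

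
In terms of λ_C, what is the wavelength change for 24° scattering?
0.0865 λ_C

The Compton shift formula is:
Δλ = λ_C(1 - cos θ)

Dividing both sides by λ_C:
Δλ/λ_C = 1 - cos θ

For θ = 24°:
Δλ/λ_C = 1 - cos(24°)
Δλ/λ_C = 1 - 0.9135
Δλ/λ_C = 0.0865

This means the shift is 0.0865 × λ_C = 0.2098 pm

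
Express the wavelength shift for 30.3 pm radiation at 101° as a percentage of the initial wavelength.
9.5356%

Calculate the Compton shift:
Δλ = λ_C(1 - cos(101°))
Δλ = 2.4263 × (1 - cos(101°))
Δλ = 2.4263 × 1.1908
Δλ = 2.8893 pm

Percentage change:
(Δλ/λ₀) × 100 = (2.8893/30.3) × 100
= 9.5356%

(Intermediate values are shown rounded; full precision is carried through to the final answer.)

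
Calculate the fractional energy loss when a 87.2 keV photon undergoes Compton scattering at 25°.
0.0157 (or 1.57%)

Calculate initial and final photon energies:

Initial: E₀ = 87.2 keV → λ₀ = 14.2184 pm
Compton shift: Δλ = 0.2273 pm
Final wavelength: λ' = 14.4457 pm
Final energy: E' = 85.8278 keV

Fractional energy loss:
(E₀ - E')/E₀ = (87.2000 - 85.8278)/87.2000
= 1.3722/87.2000
= 0.0157
= 1.57%

(Intermediate values are shown rounded; full precision is carried through to the final answer.)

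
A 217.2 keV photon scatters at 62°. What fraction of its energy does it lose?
0.1840 (or 18.40%)

Calculate initial and final photon energies:

Initial: E₀ = 217.2 keV → λ₀ = 5.7083 pm
Compton shift: Δλ = 1.2872 pm
Final wavelength: λ' = 6.9955 pm
Final energy: E' = 177.2336 keV

Fractional energy loss:
(E₀ - E')/E₀ = (217.2000 - 177.2336)/217.2000
= 39.9664/217.2000
= 0.1840
= 18.40%

(Intermediate values are shown rounded; full precision is carried through to the final answer.)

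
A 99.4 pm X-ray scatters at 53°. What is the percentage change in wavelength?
0.9720%

Calculate the Compton shift:
Δλ = λ_C(1 - cos(53°))
Δλ = 2.4263 × (1 - cos(53°))
Δλ = 2.4263 × 0.3982
Δλ = 0.9661 pm

Percentage change:
(Δλ/λ₀) × 100 = (0.9661/99.4) × 100
= 0.9720%

(Intermediate values are shown rounded; full precision is carried through to the final answer.)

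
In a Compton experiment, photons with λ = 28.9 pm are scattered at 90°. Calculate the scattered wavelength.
31.3263 pm

Using the Compton scattering formula:
λ' = λ + Δλ = λ + λ_C(1 - cos θ)

Given:
- Initial wavelength λ = 28.9 pm
- Scattering angle θ = 90°
- Compton wavelength λ_C ≈ 2.4263 pm

Calculate the shift:
Δλ = 2.4263 × (1 - cos(90°))
Δλ = 2.4263 × 1.0000
Δλ = 2.4263 pm

Final wavelength:
λ' = 28.9 + 2.4263 = 31.3263 pm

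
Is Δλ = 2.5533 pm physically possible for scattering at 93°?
Yes, consistent

Calculate the expected shift for θ = 93°:

Δλ_expected = λ_C(1 - cos(93°))
Δλ_expected = 2.4263 × (1 - cos(93°))
Δλ_expected = 2.4263 × 1.0523
Δλ_expected = 2.5533 pm

Given shift: 2.5533 pm
Expected shift: 2.5533 pm
Difference: 0.0000 pm

The values match. This is consistent with Compton scattering at the stated angle.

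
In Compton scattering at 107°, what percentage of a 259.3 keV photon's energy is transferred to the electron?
0.3961 (or 39.61%)

Calculate initial and final photon energies:

Initial: E₀ = 259.3 keV → λ₀ = 4.7815 pm
Compton shift: Δλ = 3.1357 pm
Final wavelength: λ' = 7.9172 pm
Final energy: E' = 156.6012 keV

Fractional energy loss:
(E₀ - E')/E₀ = (259.3000 - 156.6012)/259.3000
= 102.6988/259.3000
= 0.3961
= 39.61%

(Intermediate values are shown rounded; full precision is carried through to the final answer.)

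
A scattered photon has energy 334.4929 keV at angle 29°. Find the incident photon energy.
364.4000 keV

Convert final energy to wavelength (hc ≈ 1239.842 keV·pm):
λ' = hc/E' = 1239.842 / 334.4929 = 3.7066 pm

Calculate the Compton shift:
Δλ = λ_C(1 - cos(29°))
Δλ = 2.4263 × (1 - cos(29°))
Δλ = 0.3042 pm

Initial wavelength:
λ = λ' - Δλ = 3.7066 - 0.3042 = 3.4024 pm

Initial energy:
E = hc/λ = 1239.842 / 3.4024 = 364.4000 keV

(Intermediate values are shown rounded; full precision is carried through to the final answer.)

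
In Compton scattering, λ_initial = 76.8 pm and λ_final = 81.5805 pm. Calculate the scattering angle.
166.00°

First find the wavelength shift:
Δλ = λ' - λ = 81.5805 - 76.8 = 4.7805 pm

Using Δλ = λ_C(1 - cos θ), with λ_C = h/(m_e·c) ≈ 2.42631024 pm:
cos θ = 1 - Δλ/λ_C
cos θ = 1 - 4.7805/2.42631024
cos θ = -0.970276

θ = arccos(-0.970276)
θ = 166.00°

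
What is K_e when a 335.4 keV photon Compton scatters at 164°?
188.7640 keV

By energy conservation: K_e = E_initial - E_final

First find the scattered photon energy:
Initial wavelength: λ = hc/E = 3.6966 pm
Compton shift: Δλ = λ_C(1 - cos(164°)) = 4.7586 pm
Final wavelength: λ' = 3.6966 + 4.7586 = 8.4552 pm
Final photon energy: E' = hc/λ' = 146.6360 keV

Electron kinetic energy:
K_e = E - E' = 335.4000 - 146.6360 = 188.7640 keV

(Intermediate values are shown rounded; full precision is carried through to the final answer.)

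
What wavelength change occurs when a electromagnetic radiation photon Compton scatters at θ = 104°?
3.0133 pm

Using the Compton scattering formula:
Δλ = λ_C(1 - cos θ)

where λ_C = h/(m_e·c) ≈ 2.4263 pm is the Compton wavelength of an electron.

For θ = 104°:
cos(104°) = -0.2419
1 - cos(104°) = 1.2419

Δλ = 2.4263 × 1.2419
Δλ = 3.0133 pm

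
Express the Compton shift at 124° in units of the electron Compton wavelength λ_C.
1.5592 λ_C

The Compton shift formula is:
Δλ = λ_C(1 - cos θ)

Dividing both sides by λ_C:
Δλ/λ_C = 1 - cos θ

For θ = 124°:
Δλ/λ_C = 1 - cos(124°)
Δλ/λ_C = 1 - -0.5592
Δλ/λ_C = 1.5592

This means the shift is 1.5592 × λ_C = 3.7831 pm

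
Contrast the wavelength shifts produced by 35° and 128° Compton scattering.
128° produces the larger shift by a factor of 8.934

Calculate both shifts using Δλ = λ_C(1 - cos θ):

For θ₁ = 35°:
Δλ₁ = 2.4263 × (1 - cos(35°))
Δλ₁ = 2.4263 × 0.1808
Δλ₁ = 0.4388 pm

For θ₂ = 128°:
Δλ₂ = 2.4263 × (1 - cos(128°))
Δλ₂ = 2.4263 × 1.6157
Δλ₂ = 3.9201 pm

The 128° angle produces the larger shift.
Ratio: 3.9201/0.4388 = 8.934

(Intermediate values are shown rounded; full precision is carried through to the final answer.)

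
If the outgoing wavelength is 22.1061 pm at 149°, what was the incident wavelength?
17.6000 pm

From λ' = λ + Δλ, we have λ = λ' - Δλ

First calculate the Compton shift:
Δλ = λ_C(1 - cos θ)
Δλ = 2.4263 × (1 - cos(149°))
Δλ = 2.4263 × 1.8572
Δλ = 4.5061 pm

Initial wavelength:
λ = λ' - Δλ
λ = 22.1061 - 4.5061
λ = 17.6000 pm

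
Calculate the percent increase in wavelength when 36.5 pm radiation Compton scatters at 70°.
4.3739%

Calculate the Compton shift:
Δλ = λ_C(1 - cos(70°))
Δλ = 2.4263 × (1 - cos(70°))
Δλ = 2.4263 × 0.6580
Δλ = 1.5965 pm

Percentage change:
(Δλ/λ₀) × 100 = (1.5965/36.5) × 100
= 4.3739%

(Intermediate values are shown rounded; full precision is carried through to the final answer.)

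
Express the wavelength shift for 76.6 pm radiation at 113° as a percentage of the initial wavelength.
4.4052%

Calculate the Compton shift:
Δλ = λ_C(1 - cos(113°))
Δλ = 2.4263 × (1 - cos(113°))
Δλ = 2.4263 × 1.3907
Δλ = 3.3743 pm

Percentage change:
(Δλ/λ₀) × 100 = (3.3743/76.6) × 100
= 4.4052%

(Intermediate values are shown rounded; full precision is carried through to the final answer.)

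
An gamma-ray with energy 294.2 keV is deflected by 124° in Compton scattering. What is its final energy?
155.0312 keV

First convert energy to wavelength:
λ = hc/E, with hc ≈ 1239.842 keV·pm (i.e. 1239.842 eV·nm)

For E = 294.2 keV = 294200 eV:
λ = 1239.842 keV·pm / 294.2 keV
λ = 4.2143 pm

Calculate the Compton shift:
Δλ = λ_C(1 - cos(124°)) = 2.4263 × 1.5592
Δλ = 3.7831 pm

Final wavelength:
λ' = 4.2143 + 3.7831 = 7.9974 pm

Final energy:
E' = hc/λ' = 1239.842 / 7.9974 = 155.0312 keV

(Intermediate values are shown rounded; full precision is carried through to the final answer.)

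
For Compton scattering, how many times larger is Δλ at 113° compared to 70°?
113° produces the larger shift by a factor of 2.114

Calculate both shifts using Δλ = λ_C(1 - cos θ):

For θ₁ = 70°:
Δλ₁ = 2.4263 × (1 - cos(70°))
Δλ₁ = 2.4263 × 0.6580
Δλ₁ = 1.5965 pm

For θ₂ = 113°:
Δλ₂ = 2.4263 × (1 - cos(113°))
Δλ₂ = 2.4263 × 1.3907
Δλ₂ = 3.3743 pm

The 113° angle produces the larger shift.
Ratio: 3.3743/1.5965 = 2.114

(Intermediate values are shown rounded; full precision is carried through to the final answer.)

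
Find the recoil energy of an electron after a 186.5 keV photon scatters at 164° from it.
77.8046 keV

By energy conservation: K_e = E_initial - E_final

First find the scattered photon energy:
Initial wavelength: λ = hc/E = 6.6479 pm
Compton shift: Δλ = λ_C(1 - cos(164°)) = 4.7586 pm
Final wavelength: λ' = 6.6479 + 4.7586 = 11.4066 pm
Final photon energy: E' = hc/λ' = 108.6954 keV

Electron kinetic energy:
K_e = E - E' = 186.5000 - 108.6954 = 77.8046 keV

(Intermediate values are shown rounded; full precision is carried through to the final answer.)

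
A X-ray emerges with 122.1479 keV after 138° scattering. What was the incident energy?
209.4001 keV

Convert final energy to wavelength (hc ≈ 1239.842 keV·pm):
λ' = hc/E' = 1239.842 / 122.1479 = 10.1503 pm

Calculate the Compton shift:
Δλ = λ_C(1 - cos(138°))
Δλ = 2.4263 × (1 - cos(138°))
Δλ = 4.2294 pm

Initial wavelength:
λ = λ' - Δλ = 10.1503 - 4.2294 = 5.9209 pm

Initial energy:
E = hc/λ = 1239.842 / 5.9209 = 209.4001 keV

(Intermediate values are shown rounded; full precision is carried through to the final answer.)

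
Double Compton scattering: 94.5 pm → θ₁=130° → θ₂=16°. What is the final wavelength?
98.5799 pm

Apply Compton shift twice:

First scattering at θ₁ = 130°:
Δλ₁ = λ_C(1 - cos(130°))
Δλ₁ = 2.4263 × 1.6428
Δλ₁ = 3.9859 pm

After first scattering:
λ₁ = 94.5 + 3.9859 = 98.4859 pm

Second scattering at θ₂ = 16°:
Δλ₂ = λ_C(1 - cos(16°))
Δλ₂ = 2.4263 × 0.0387
Δλ₂ = 0.0940 pm

Final wavelength:
λ₂ = 98.4859 + 0.0940 = 98.5799 pm

Total shift: Δλ_total = 3.9859 + 0.0940 = 4.0799 pm

(Intermediate values are shown rounded; full precision is carried through to the final answer.)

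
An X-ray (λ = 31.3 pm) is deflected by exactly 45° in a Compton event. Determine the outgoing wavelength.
32.0106 pm

Using the Compton formula: λ' = λ + λ_C(1 − cos θ)

For θ = 45°, cos θ = √2/2 (exact) ≈ 0.7071, so:
1 − cos 45° = 1 − (√2/2) ≈ 0.2929

Δλ = λ_C × 0.2929 = 2.4263 × 0.2929 = 0.7106 pm

λ' = 31.3 + 0.7106 = 32.0106 pm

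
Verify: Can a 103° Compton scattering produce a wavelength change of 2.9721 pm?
Yes, consistent

Calculate the expected shift for θ = 103°:

Δλ_expected = λ_C(1 - cos(103°))
Δλ_expected = 2.4263 × (1 - cos(103°))
Δλ_expected = 2.4263 × 1.2250
Δλ_expected = 2.9721 pm

Given shift: 2.9721 pm
Expected shift: 2.9721 pm
Difference: 0.0000 pm

The values match. This is consistent with Compton scattering at the stated angle.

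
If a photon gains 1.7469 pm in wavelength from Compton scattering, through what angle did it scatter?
73.74°

From the Compton formula Δλ = λ_C(1 - cos θ), we can solve for θ:

cos θ = 1 - Δλ/λ_C

Given:
- Δλ = 1.7469 pm
- λ_C = h/(m_e·c) ≈ 2.42631024 pm

cos θ = 1 - 1.7469/2.42631024
cos θ = 1 - 0.719982
cos θ = 0.280018

θ = arccos(0.280018)
θ = 73.74°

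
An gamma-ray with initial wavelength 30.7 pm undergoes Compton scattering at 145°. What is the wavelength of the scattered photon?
35.1138 pm

Using the Compton scattering formula:
λ' = λ + Δλ = λ + λ_C(1 - cos θ)

Given:
- Initial wavelength λ = 30.7 pm
- Scattering angle θ = 145°
- Compton wavelength λ_C ≈ 2.4263 pm

Calculate the shift:
Δλ = 2.4263 × (1 - cos(145°))
Δλ = 2.4263 × 1.8192
Δλ = 4.4138 pm

Final wavelength:
λ' = 30.7 + 4.4138 = 35.1138 pm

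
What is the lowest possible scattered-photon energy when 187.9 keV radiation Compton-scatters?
108.2734 keV (at θ = 180°)

The scattered photon has minimum energy when its wavelength is maximum, i.e., when the Compton shift Δλ = λ_C(1 − cos θ) is maximum. This occurs at θ = 180° (backscattering), giving Δλ_max = 2λ_C = 4.8526 pm.

Initial wavelength: λ₀ = hc/E₀ = 6.5984 pm
Maximum final wavelength: λ'_max = λ₀ + 2λ_C = 6.5984 + 4.8526 = 11.4510 pm
Minimum final energy: E'_min = hc/λ'_max = 108.2734 keV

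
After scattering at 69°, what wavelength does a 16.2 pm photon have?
17.7568 pm

Using the Compton scattering formula:
λ' = λ + Δλ = λ + λ_C(1 - cos θ)

Given:
- Initial wavelength λ = 16.2 pm
- Scattering angle θ = 69°
- Compton wavelength λ_C ≈ 2.4263 pm

Calculate the shift:
Δλ = 2.4263 × (1 - cos(69°))
Δλ = 2.4263 × 0.6416
Δλ = 1.5568 pm

Final wavelength:
λ' = 16.2 + 1.5568 = 17.7568 pm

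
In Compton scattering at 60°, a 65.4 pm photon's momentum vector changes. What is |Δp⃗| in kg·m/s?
1.0041e-23 kg·m/s

Photon momentum magnitude is p = h/λ.

Initial momentum:
p₀ = h/λ = 6.6261e-34/6.5400e-11 = 1.0132e-23 kg·m/s

After scattering:
λ' = λ + Δλ = 65.4 + 1.2132 = 66.6132 pm
p' = h/λ' = 6.6261e-34/6.6613e-11 = 9.9471e-24 kg·m/s

Momentum is a vector; the scattered photon's direction makes angle θ = 60° with the incident direction. The magnitude of the vector change Δp⃗ = p⃗₀ − p⃗' is found from the law of cosines:
|Δp⃗|² = p₀² + p'² − 2p₀p'cos θ
|Δp⃗|² = (1.0132e-23)² + (9.9471e-24)² − 2·1.0132e-23·9.9471e-24·cos(60°)
|Δp⃗| = 1.0041e-23 kg·m/s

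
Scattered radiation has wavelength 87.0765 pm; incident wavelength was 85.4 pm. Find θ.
72.00°

First find the wavelength shift:
Δλ = λ' - λ = 87.0765 - 85.4 = 1.6765 pm

Using Δλ = λ_C(1 - cos θ), with λ_C = h/(m_e·c) ≈ 2.42631024 pm:
cos θ = 1 - Δλ/λ_C
cos θ = 1 - 1.6765/2.42631024
cos θ = 0.309033

θ = arccos(0.309033)
θ = 72.00°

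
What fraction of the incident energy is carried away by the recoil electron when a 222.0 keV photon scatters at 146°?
0.4428 (or 44.28%)

Calculate initial and final photon energies:

Initial: E₀ = 222.0 keV → λ₀ = 5.5849 pm
Compton shift: Δλ = 4.4378 pm
Final wavelength: λ' = 10.0227 pm
Final energy: E' = 123.7036 keV

Fractional energy loss:
(E₀ - E')/E₀ = (222.0000 - 123.7036)/222.0000
= 98.2964/222.0000
= 0.4428
= 44.28%

(Intermediate values are shown rounded; full precision is carried through to the final answer.)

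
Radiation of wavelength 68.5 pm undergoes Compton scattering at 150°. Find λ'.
73.0276 pm

Using the Compton formula: λ' = λ + λ_C(1 − cos θ)

For θ = 150°, cos θ = -√3/2 (exact) ≈ -0.8660, so:
1 − cos 150° = 1 − (-√3/2) ≈ 1.8660

Δλ = λ_C × 1.8660 = 2.4263 × 1.8660 = 4.5276 pm

λ' = 68.5 + 4.5276 = 73.0276 pm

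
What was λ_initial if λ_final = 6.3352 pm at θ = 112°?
3.0000 pm

From λ' = λ + Δλ, we have λ = λ' - Δλ

First calculate the Compton shift:
Δλ = λ_C(1 - cos θ)
Δλ = 2.4263 × (1 - cos(112°))
Δλ = 2.4263 × 1.3746
Δλ = 3.3352 pm

Initial wavelength:
λ = λ' - Δλ
λ = 6.3352 - 3.3352
λ = 3.0000 pm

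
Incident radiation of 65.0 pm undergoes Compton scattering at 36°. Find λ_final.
65.4634 pm

Using the Compton scattering formula:
λ' = λ + Δλ = λ + λ_C(1 - cos θ)

Given:
- Initial wavelength λ = 65.0 pm
- Scattering angle θ = 36°
- Compton wavelength λ_C ≈ 2.4263 pm

Calculate the shift:
Δλ = 2.4263 × (1 - cos(36°))
Δλ = 2.4263 × 0.1910
Δλ = 0.4634 pm

Final wavelength:
λ' = 65.0 + 0.4634 = 65.4634 pm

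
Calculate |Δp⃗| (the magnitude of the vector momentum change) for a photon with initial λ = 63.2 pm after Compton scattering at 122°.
1.7833e-23 kg·m/s

Photon momentum magnitude is p = h/λ.

Initial momentum:
p₀ = h/λ = 6.6261e-34/6.3200e-11 = 1.0484e-23 kg·m/s

After scattering:
λ' = λ + Δλ = 63.2 + 3.7121 = 66.9121 pm
p' = h/λ' = 6.6261e-34/6.6912e-11 = 9.9027e-24 kg·m/s

Momentum is a vector; the scattered photon's direction makes angle θ = 122° with the incident direction. The magnitude of the vector change Δp⃗ = p⃗₀ − p⃗' is found from the law of cosines:
|Δp⃗|² = p₀² + p'² − 2p₀p'cos θ
|Δp⃗|² = (1.0484e-23)² + (9.9027e-24)² − 2·1.0484e-23·9.9027e-24·cos(122°)
|Δp⃗| = 1.7833e-23 kg·m/s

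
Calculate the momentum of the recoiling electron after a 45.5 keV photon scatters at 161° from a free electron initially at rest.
4.4429e-23 kg·m/s

The electron is initially at rest, so by conservation of momentum:
p⃗_e = p⃗₀ − p⃗'  (incident photon momentum minus scattered photon momentum)

Photon momentum magnitudes (p = h/λ = E/c):
λ₀ = hc/E₀ = 27.2493 pm → p₀ = h/λ₀ = 2.4317e-23 kg·m/s
Δλ = λ_C(1 − cos 161°) = 4.7204 pm
λ' = 31.9697 pm → p' = h/λ' = 2.0726e-23 kg·m/s

The scattered photon makes angle θ = 161° with the incident direction, so by the law of cosines:
|p⃗_e|² = p₀² + p'² − 2p₀p'cos θ
|p⃗_e|² = (2.4317e-23)² + (2.0726e-23)² − 2·2.4317e-23·2.0726e-23·cos(161°)
|p⃗_e| = 4.4429e-23 kg·m/s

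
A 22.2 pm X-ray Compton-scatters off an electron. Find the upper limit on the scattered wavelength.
27.0526 pm (at θ = 180°)

The Compton shift is Δλ = λ_C(1 − cos θ).

Since cos θ ranges from −1 to 1, the factor (1 − cos θ) ranges from 0 to 2; the maximum shift occurs at θ = 180° (backscattering):
Δλ_max = 2λ_C = 2 × 2.4263 pm = 4.8526 pm

Maximum scattered wavelength:
λ'_max = λ₀ + Δλ_max = 22.2 + 4.8526 = 27.0526 pm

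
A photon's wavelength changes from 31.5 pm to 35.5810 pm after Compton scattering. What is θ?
133.00°

First find the wavelength shift:
Δλ = λ' - λ = 35.5810 - 31.5 = 4.0810 pm

Using Δλ = λ_C(1 - cos θ), with λ_C = h/(m_e·c) ≈ 2.42631024 pm:
cos θ = 1 - Δλ/λ_C
cos θ = 1 - 4.0810/2.42631024
cos θ = -0.681978

θ = arccos(-0.681978)
θ = 133.00°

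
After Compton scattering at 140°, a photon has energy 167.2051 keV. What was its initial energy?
396.0998 keV

Convert final energy to wavelength (hc ≈ 1239.842 keV·pm):
λ' = hc/E' = 1239.842 / 167.2051 = 7.4151 pm

Calculate the Compton shift:
Δλ = λ_C(1 - cos(140°))
Δλ = 2.4263 × (1 - cos(140°))
Δλ = 4.2850 pm

Initial wavelength:
λ = λ' - Δλ = 7.4151 - 4.2850 = 3.1301 pm

Initial energy:
E = hc/λ = 1239.842 / 3.1301 = 396.0998 keV

(Intermediate values are shown rounded; full precision is carried through to the final answer.)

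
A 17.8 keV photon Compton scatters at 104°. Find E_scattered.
17.0619 keV

First convert energy to wavelength:
λ = hc/E, with hc ≈ 1239.842 keV·pm (i.e. 1239.842 eV·nm)

For E = 17.8 keV = 17800 eV:
λ = 1239.842 keV·pm / 17.8 keV
λ = 69.6540 pm

Calculate the Compton shift:
Δλ = λ_C(1 - cos(104°)) = 2.4263 × 1.2419
Δλ = 3.0133 pm

Final wavelength:
λ' = 69.6540 + 3.0133 = 72.6673 pm

Final energy:
E' = hc/λ' = 1239.842 / 72.6673 = 17.0619 keV

(Intermediate values are shown rounded; full precision is carried through to the final answer.)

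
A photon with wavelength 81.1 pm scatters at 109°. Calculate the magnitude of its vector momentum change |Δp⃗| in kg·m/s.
1.3051e-23 kg·m/s

Photon momentum magnitude is p = h/λ.

Initial momentum:
p₀ = h/λ = 6.6261e-34/8.1100e-11 = 8.1702e-24 kg·m/s

After scattering:
λ' = λ + Δλ = 81.1 + 3.2162 = 84.3162 pm
p' = h/λ' = 6.6261e-34/8.4316e-11 = 7.8586e-24 kg·m/s

Momentum is a vector; the scattered photon's direction makes angle θ = 109° with the incident direction. The magnitude of the vector change Δp⃗ = p⃗₀ − p⃗' is found from the law of cosines:
|Δp⃗|² = p₀² + p'² − 2p₀p'cos θ
|Δp⃗|² = (8.1702e-24)² + (7.8586e-24)² − 2·8.1702e-24·7.8586e-24·cos(109°)
|Δp⃗| = 1.3051e-23 kg·m/s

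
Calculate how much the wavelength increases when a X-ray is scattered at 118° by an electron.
3.5654 pm

Using the Compton scattering formula:
Δλ = λ_C(1 - cos θ)

where λ_C = h/(m_e·c) ≈ 2.4263 pm is the Compton wavelength of an electron.

For θ = 118°:
cos(118°) = -0.4695
1 - cos(118°) = 1.4695

Δλ = 2.4263 × 1.4695
Δλ = 3.5654 pm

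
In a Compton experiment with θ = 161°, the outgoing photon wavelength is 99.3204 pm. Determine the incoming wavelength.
94.6000 pm

From λ' = λ + Δλ, we have λ = λ' - Δλ

First calculate the Compton shift:
Δλ = λ_C(1 - cos θ)
Δλ = 2.4263 × (1 - cos(161°))
Δλ = 2.4263 × 1.9455
Δλ = 4.7204 pm

Initial wavelength:
λ = λ' - Δλ
λ = 99.3204 - 4.7204
λ = 94.6000 pm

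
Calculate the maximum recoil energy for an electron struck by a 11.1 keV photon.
0.4622 keV

Maximum energy transfer occurs at θ = 180° (backscattering).

Initial photon: E₀ = 11.1 keV → λ₀ = 111.6975 pm

Maximum Compton shift (at 180°):
Δλ_max = 2λ_C = 2 × 2.4263 = 4.8526 pm

Final wavelength:
λ' = 111.6975 + 4.8526 = 116.5501 pm

Minimum photon energy (maximum energy to electron):
E'_min = hc/λ' = 10.6378 keV

Maximum electron kinetic energy:
K_max = E₀ - E'_min = 11.1000 - 10.6378 = 0.4622 keV

(Intermediate values are shown rounded; full precision is carried through to the final answer.)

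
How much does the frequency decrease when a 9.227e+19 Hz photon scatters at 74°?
3.239e+19 Hz (decrease)

Convert frequency to wavelength (c = 299792458 m/s):
λ₀ = c/f₀ = 299792458/9.227e+19 = 3.2490783e-12 m = 3.2491 pm

Calculate Compton shift:
Δλ = λ_C(1 - cos(74°)) = 1.7575 pm

Final wavelength:
λ' = λ₀ + Δλ = 3.2491 + 1.7575 = 5.0066 pm

Final frequency:
f' = c/λ' = 299792458/5.0066068e-12 = 5.9879369e+19 Hz

Frequency shift (decrease):
Δf = f₀ - f' = 9.227e+19 - 5.9879369e+19 = 3.239e+19 Hz

(Intermediate values are shown rounded; full precision is carried through to the final answer.)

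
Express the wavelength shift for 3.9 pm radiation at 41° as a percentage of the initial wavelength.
15.2603%

Calculate the Compton shift:
Δλ = λ_C(1 - cos(41°))
Δλ = 2.4263 × (1 - cos(41°))
Δλ = 2.4263 × 0.2453
Δλ = 0.5952 pm

Percentage change:
(Δλ/λ₀) × 100 = (0.5952/3.9) × 100
= 15.2603%

(Intermediate values are shown rounded; full precision is carried through to the final answer.)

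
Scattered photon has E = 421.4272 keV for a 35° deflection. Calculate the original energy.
495.3000 keV

Convert final energy to wavelength (hc ≈ 1239.842 keV·pm):
λ' = hc/E' = 1239.842 / 421.4272 = 2.9420 pm

Calculate the Compton shift:
Δλ = λ_C(1 - cos(35°))
Δλ = 2.4263 × (1 - cos(35°))
Δλ = 0.4388 pm

Initial wavelength:
λ = λ' - Δλ = 2.9420 - 0.4388 = 2.5032 pm

Initial energy:
E = hc/λ = 1239.842 / 2.5032 = 495.3000 keV

(Intermediate values are shown rounded; full precision is carried through to the final answer.)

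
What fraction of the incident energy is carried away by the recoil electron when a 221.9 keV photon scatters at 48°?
0.1256 (or 12.56%)

Calculate initial and final photon energies:

Initial: E₀ = 221.9 keV → λ₀ = 5.5874 pm
Compton shift: Δλ = 0.8028 pm
Final wavelength: λ' = 6.3902 pm
Final energy: E' = 194.0229 keV

Fractional energy loss:
(E₀ - E')/E₀ = (221.9000 - 194.0229)/221.9000
= 27.8771/221.9000
= 0.1256
= 12.56%

(Intermediate values are shown rounded; full precision is carried through to the final answer.)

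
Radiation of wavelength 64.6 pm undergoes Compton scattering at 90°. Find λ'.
67.0263 pm

Using the Compton formula: λ' = λ + λ_C(1 − cos θ)

For θ = 90°, cos θ = 0 (exact) = 0.0000, so:
1 − cos 90° = 1 − (0) = 1.0000

Δλ = λ_C × 1.0000 = 2.4263 × 1.0000 = 2.4263 pm

λ' = 64.6 + 2.4263 = 67.0263 pm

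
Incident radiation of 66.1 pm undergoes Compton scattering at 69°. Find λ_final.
67.6568 pm

Using the Compton scattering formula:
λ' = λ + Δλ = λ + λ_C(1 - cos θ)

Given:
- Initial wavelength λ = 66.1 pm
- Scattering angle θ = 69°
- Compton wavelength λ_C ≈ 2.4263 pm

Calculate the shift:
Δλ = 2.4263 × (1 - cos(69°))
Δλ = 2.4263 × 0.6416
Δλ = 1.5568 pm

Final wavelength:
λ' = 66.1 + 1.5568 = 67.6568 pm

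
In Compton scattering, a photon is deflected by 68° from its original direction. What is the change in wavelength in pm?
1.5174 pm

Using the Compton scattering formula:
Δλ = λ_C(1 - cos θ)

where λ_C = h/(m_e·c) ≈ 2.4263 pm is the Compton wavelength of an electron.

For θ = 68°:
cos(68°) = 0.3746
1 - cos(68°) = 0.6254

Δλ = 2.4263 × 0.6254
Δλ = 1.5174 pm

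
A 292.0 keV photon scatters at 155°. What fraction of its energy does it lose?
0.5214 (or 52.14%)

Calculate initial and final photon energies:

Initial: E₀ = 292.0 keV → λ₀ = 4.2460 pm
Compton shift: Δλ = 4.6253 pm
Final wavelength: λ' = 8.8713 pm
Final energy: E' = 139.7583 keV

Fractional energy loss:
(E₀ - E')/E₀ = (292.0000 - 139.7583)/292.0000
= 152.2417/292.0000
= 0.5214
= 52.14%

(Intermediate values are shown rounded; full precision is carried through to the final answer.)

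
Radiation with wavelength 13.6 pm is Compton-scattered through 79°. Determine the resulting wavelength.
15.5633 pm

Using the Compton scattering formula:
λ' = λ + Δλ = λ + λ_C(1 - cos θ)

Given:
- Initial wavelength λ = 13.6 pm
- Scattering angle θ = 79°
- Compton wavelength λ_C ≈ 2.4263 pm

Calculate the shift:
Δλ = 2.4263 × (1 - cos(79°))
Δλ = 2.4263 × 0.8092
Δλ = 1.9633 pm

Final wavelength:
λ' = 13.6 + 1.9633 = 15.5633 pm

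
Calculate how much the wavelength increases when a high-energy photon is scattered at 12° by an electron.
0.0530 pm

Using the Compton scattering formula:
Δλ = λ_C(1 - cos θ)

where λ_C = h/(m_e·c) ≈ 2.4263 pm is the Compton wavelength of an electron.

For θ = 12°:
cos(12°) = 0.9781
1 - cos(12°) = 0.0219

Δλ = 2.4263 × 0.0219
Δλ = 0.0530 pm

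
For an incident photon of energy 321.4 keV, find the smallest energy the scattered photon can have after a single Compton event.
142.3429 keV (at θ = 180°)

The scattered photon has minimum energy when its wavelength is maximum, i.e., when the Compton shift Δλ = λ_C(1 − cos θ) is maximum. This occurs at θ = 180° (backscattering), giving Δλ_max = 2λ_C = 4.8526 pm.

Initial wavelength: λ₀ = hc/E₀ = 3.8576 pm
Maximum final wavelength: λ'_max = λ₀ + 2λ_C = 3.8576 + 4.8526 = 8.7102 pm
Minimum final energy: E'_min = hc/λ'_max = 142.3429 keV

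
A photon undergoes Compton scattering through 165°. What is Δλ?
4.7699 pm

Using the Compton scattering formula:
Δλ = λ_C(1 - cos θ)

where λ_C = h/(m_e·c) ≈ 2.4263 pm is the Compton wavelength of an electron.

For θ = 165°:
cos(165°) = -0.9659
1 - cos(165°) = 1.9659

Δλ = 2.4263 × 1.9659
Δλ = 4.7699 pm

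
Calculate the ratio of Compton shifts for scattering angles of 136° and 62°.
136° produces the larger shift by a factor of 3.241

Calculate both shifts using Δλ = λ_C(1 - cos θ):

For θ₁ = 62°:
Δλ₁ = 2.4263 × (1 - cos(62°))
Δλ₁ = 2.4263 × 0.5305
Δλ₁ = 1.2872 pm

For θ₂ = 136°:
Δλ₂ = 2.4263 × (1 - cos(136°))
Δλ₂ = 2.4263 × 1.7193
Δλ₂ = 4.1717 pm

The 136° angle produces the larger shift.
Ratio: 4.1717/1.2872 = 3.241

(Intermediate values are shown rounded; full precision is carried through to the final answer.)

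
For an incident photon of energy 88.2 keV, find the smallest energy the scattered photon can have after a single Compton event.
65.5662 keV (at θ = 180°)

The scattered photon has minimum energy when its wavelength is maximum, i.e., when the Compton shift Δλ = λ_C(1 − cos θ) is maximum. This occurs at θ = 180° (backscattering), giving Δλ_max = 2λ_C = 4.8526 pm.

Initial wavelength: λ₀ = hc/E₀ = 14.0572 pm
Maximum final wavelength: λ'_max = λ₀ + 2λ_C = 14.0572 + 4.8526 = 18.9098 pm
Minimum final energy: E'_min = hc/λ'_max = 65.5662 keV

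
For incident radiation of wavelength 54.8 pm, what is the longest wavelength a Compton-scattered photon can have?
59.6526 pm (at θ = 180°)

The Compton shift is Δλ = λ_C(1 − cos θ).

Since cos θ ranges from −1 to 1, the factor (1 − cos θ) ranges from 0 to 2; the maximum shift occurs at θ = 180° (backscattering):
Δλ_max = 2λ_C = 2 × 2.4263 pm = 4.8526 pm

Maximum scattered wavelength:
λ'_max = λ₀ + Δλ_max = 54.8 + 4.8526 = 59.6526 pm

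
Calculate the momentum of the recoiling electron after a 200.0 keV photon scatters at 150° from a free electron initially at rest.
1.6333e-22 kg·m/s

The electron is initially at rest, so by conservation of momentum:
p⃗_e = p⃗₀ − p⃗'  (incident photon momentum minus scattered photon momentum)

Photon momentum magnitudes (p = h/λ = E/c):
λ₀ = hc/E₀ = 6.1992 pm → p₀ = h/λ₀ = 1.0689e-22 kg·m/s
Δλ = λ_C(1 − cos 150°) = 4.5276 pm
λ' = 10.7268 pm → p' = h/λ' = 6.1771e-23 kg·m/s

The scattered photon makes angle θ = 150° with the incident direction, so by the law of cosines:
|p⃗_e|² = p₀² + p'² − 2p₀p'cos θ
|p⃗_e|² = (1.0689e-22)² + (6.1771e-23)² − 2·1.0689e-22·6.1771e-23·cos(150°)
|p⃗_e| = 1.6333e-22 kg·m/s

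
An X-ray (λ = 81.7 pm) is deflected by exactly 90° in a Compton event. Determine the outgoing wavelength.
84.1263 pm

Using the Compton formula: λ' = λ + λ_C(1 − cos θ)

For θ = 90°, cos θ = 0 (exact) = 0.0000, so:
1 − cos 90° = 1 − (0) = 1.0000

Δλ = λ_C × 1.0000 = 2.4263 × 1.0000 = 2.4263 pm

λ' = 81.7 + 2.4263 = 84.1263 pm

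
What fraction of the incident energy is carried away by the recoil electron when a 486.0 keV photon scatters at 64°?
0.3482 (or 34.82%)

Calculate initial and final photon energies:

Initial: E₀ = 486.0 keV → λ₀ = 2.5511 pm
Compton shift: Δλ = 1.3627 pm
Final wavelength: λ' = 3.9138 pm
Final energy: E' = 316.7872 keV

Fractional energy loss:
(E₀ - E')/E₀ = (486.0000 - 316.7872)/486.0000
= 169.2128/486.0000
= 0.3482
= 34.82%

(Intermediate values are shown rounded; full precision is carried through to the final answer.)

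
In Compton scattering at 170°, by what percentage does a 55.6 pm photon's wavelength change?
8.6614%

Calculate the Compton shift:
Δλ = λ_C(1 - cos(170°))
Δλ = 2.4263 × (1 - cos(170°))
Δλ = 2.4263 × 1.9848
Δλ = 4.8158 pm

Percentage change:
(Δλ/λ₀) × 100 = (4.8158/55.6) × 100
= 8.6614%

(Intermediate values are shown rounded; full precision is carried through to the final answer.)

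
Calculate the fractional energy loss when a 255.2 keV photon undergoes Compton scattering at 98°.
0.3626 (or 36.26%)

Calculate initial and final photon energies:

Initial: E₀ = 255.2 keV → λ₀ = 4.8583 pm
Compton shift: Δλ = 2.7640 pm
Final wavelength: λ' = 7.6223 pm
Final energy: E' = 162.6598 keV

Fractional energy loss:
(E₀ - E')/E₀ = (255.2000 - 162.6598)/255.2000
= 92.5402/255.2000
= 0.3626
= 36.26%

(Intermediate values are shown rounded; full precision is carried through to the final answer.)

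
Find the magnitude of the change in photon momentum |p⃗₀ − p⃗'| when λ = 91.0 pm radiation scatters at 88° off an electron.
9.9901e-24 kg·m/s

Photon momentum magnitude is p = h/λ.

Initial momentum:
p₀ = h/λ = 6.6261e-34/9.1000e-11 = 7.2814e-24 kg·m/s

After scattering:
λ' = λ + Δλ = 91.0 + 2.3416 = 93.3416 pm
p' = h/λ' = 6.6261e-34/9.3342e-11 = 7.0987e-24 kg·m/s

Momentum is a vector; the scattered photon's direction makes angle θ = 88° with the incident direction. The magnitude of the vector change Δp⃗ = p⃗₀ − p⃗' is found from the law of cosines:
|Δp⃗|² = p₀² + p'² − 2p₀p'cos θ
|Δp⃗|² = (7.2814e-24)² + (7.0987e-24)² − 2·7.2814e-24·7.0987e-24·cos(88°)
|Δp⃗| = 9.9901e-24 kg·m/s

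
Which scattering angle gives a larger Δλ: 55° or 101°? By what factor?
101° produces the larger shift by a factor of 2.793

Calculate both shifts using Δλ = λ_C(1 - cos θ):

For θ₁ = 55°:
Δλ₁ = 2.4263 × (1 - cos(55°))
Δλ₁ = 2.4263 × 0.4264
Δλ₁ = 1.0346 pm

For θ₂ = 101°:
Δλ₂ = 2.4263 × (1 - cos(101°))
Δλ₂ = 2.4263 × 1.1908
Δλ₂ = 2.8893 pm

The 101° angle produces the larger shift.
Ratio: 2.8893/1.0346 = 2.793

(Intermediate values are shown rounded; full precision is carried through to the final answer.)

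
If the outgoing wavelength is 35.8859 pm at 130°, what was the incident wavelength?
31.9000 pm

From λ' = λ + Δλ, we have λ = λ' - Δλ

First calculate the Compton shift:
Δλ = λ_C(1 - cos θ)
Δλ = 2.4263 × (1 - cos(130°))
Δλ = 2.4263 × 1.6428
Δλ = 3.9859 pm

Initial wavelength:
λ = λ' - Δλ
λ = 35.8859 - 3.9859
λ = 31.9000 pm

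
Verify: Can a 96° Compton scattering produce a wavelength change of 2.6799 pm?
Yes, consistent

Calculate the expected shift for θ = 96°:

Δλ_expected = λ_C(1 - cos(96°))
Δλ_expected = 2.4263 × (1 - cos(96°))
Δλ_expected = 2.4263 × 1.1045
Δλ_expected = 2.6799 pm

Given shift: 2.6799 pm
Expected shift: 2.6799 pm
Difference: 0.0000 pm

The values match. This is consistent with Compton scattering at the stated angle.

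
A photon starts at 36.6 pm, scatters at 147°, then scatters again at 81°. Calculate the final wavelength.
43.1079 pm

Apply Compton shift twice:

First scattering at θ₁ = 147°:
Δλ₁ = λ_C(1 - cos(147°))
Δλ₁ = 2.4263 × 1.8387
Δλ₁ = 4.4612 pm

After first scattering:
λ₁ = 36.6 + 4.4612 = 41.0612 pm

Second scattering at θ₂ = 81°:
Δλ₂ = λ_C(1 - cos(81°))
Δλ₂ = 2.4263 × 0.8436
Δλ₂ = 2.0468 pm

Final wavelength:
λ₂ = 41.0612 + 2.0468 = 43.1079 pm

Total shift: Δλ_total = 4.4612 + 2.0468 = 6.5079 pm

(Intermediate values are shown rounded; full precision is carried through to the final answer.)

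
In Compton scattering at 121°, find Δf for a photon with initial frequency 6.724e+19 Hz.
3.039e+19 Hz (decrease)

Convert frequency to wavelength (c = 299792458 m/s):
λ₀ = c/f₀ = 299792458/6.724e+19 = 4.4585434e-12 m = 4.4585 pm

Calculate Compton shift:
Δλ = λ_C(1 - cos(121°)) = 3.6760 pm

Final wavelength:
λ' = λ₀ + Δλ = 4.4585 + 3.6760 = 8.1345 pm

Final frequency:
f' = c/λ' = 299792458/8.1344958e-12 = 3.6854461e+19 Hz

Frequency shift (decrease):
Δf = f₀ - f' = 6.724e+19 - 3.6854461e+19 = 3.039e+19 Hz

(Intermediate values are shown rounded; full precision is carried through to the final answer.)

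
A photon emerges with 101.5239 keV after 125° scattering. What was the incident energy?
147.6999 keV

Convert final energy to wavelength (hc ≈ 1239.842 keV·pm):
λ' = hc/E' = 1239.842 / 101.5239 = 12.2123 pm

Calculate the Compton shift:
Δλ = λ_C(1 - cos(125°))
Δλ = 2.4263 × (1 - cos(125°))
Δλ = 3.8180 pm

Initial wavelength:
λ = λ' - Δλ = 12.2123 - 3.8180 = 8.3943 pm

Initial energy:
E = hc/λ = 1239.842 / 8.3943 = 147.6999 keV

(Intermediate values are shown rounded; full precision is carried through to the final answer.)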